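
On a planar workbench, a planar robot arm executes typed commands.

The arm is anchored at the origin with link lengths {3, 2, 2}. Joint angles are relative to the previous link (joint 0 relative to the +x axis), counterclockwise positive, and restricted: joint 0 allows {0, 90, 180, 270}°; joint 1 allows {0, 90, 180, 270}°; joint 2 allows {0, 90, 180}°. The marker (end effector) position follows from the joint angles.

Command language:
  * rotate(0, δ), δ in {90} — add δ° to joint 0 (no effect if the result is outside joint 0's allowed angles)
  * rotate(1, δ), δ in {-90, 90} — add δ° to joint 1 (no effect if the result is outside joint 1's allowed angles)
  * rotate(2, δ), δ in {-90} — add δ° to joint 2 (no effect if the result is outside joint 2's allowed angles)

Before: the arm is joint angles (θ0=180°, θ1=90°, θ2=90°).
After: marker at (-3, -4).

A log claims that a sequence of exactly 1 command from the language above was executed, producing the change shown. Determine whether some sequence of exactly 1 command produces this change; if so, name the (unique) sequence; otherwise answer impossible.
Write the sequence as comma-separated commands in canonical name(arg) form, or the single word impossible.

t0: joint angles (θ0=180°, θ1=90°, θ2=90°)
1. rotate(2, -90) → joint angles (θ0=180°, θ1=90°, θ2=0°)
all 4 alternatives checked — unique.

rotate(2, -90)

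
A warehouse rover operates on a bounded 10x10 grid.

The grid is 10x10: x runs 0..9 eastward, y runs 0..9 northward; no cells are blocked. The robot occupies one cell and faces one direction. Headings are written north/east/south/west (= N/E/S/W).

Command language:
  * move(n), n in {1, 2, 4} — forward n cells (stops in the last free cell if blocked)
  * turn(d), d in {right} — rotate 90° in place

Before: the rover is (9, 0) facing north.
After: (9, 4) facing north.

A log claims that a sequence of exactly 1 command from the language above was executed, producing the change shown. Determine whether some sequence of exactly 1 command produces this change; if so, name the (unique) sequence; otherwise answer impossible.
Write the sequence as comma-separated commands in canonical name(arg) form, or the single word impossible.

key: heading stays N — the single command does not turn
t0: (9, 0) facing north
t=1 move(4) ⇒ (9, 4) facing north
uniquely the one of 4 1-step routes that fits.

move(4)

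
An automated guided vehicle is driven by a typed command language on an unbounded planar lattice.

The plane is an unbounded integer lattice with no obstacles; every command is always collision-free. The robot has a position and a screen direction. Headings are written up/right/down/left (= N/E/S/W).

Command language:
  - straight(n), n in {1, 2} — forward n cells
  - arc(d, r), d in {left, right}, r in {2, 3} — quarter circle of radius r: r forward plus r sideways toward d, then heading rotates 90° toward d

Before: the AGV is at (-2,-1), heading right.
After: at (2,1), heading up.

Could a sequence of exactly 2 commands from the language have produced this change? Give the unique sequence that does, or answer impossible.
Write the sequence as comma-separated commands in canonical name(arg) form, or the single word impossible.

straight(2), arc(left, 2)

key: cell and facing (now N) both changed — the 2 commands mix motion and turning
t0: at (-2,-1), heading right
[1] after straight(2): at (0,-1), heading right
[2] after arc(left, 2): at (2,1), heading up
uniquely the one of 36 2-step routes that fits.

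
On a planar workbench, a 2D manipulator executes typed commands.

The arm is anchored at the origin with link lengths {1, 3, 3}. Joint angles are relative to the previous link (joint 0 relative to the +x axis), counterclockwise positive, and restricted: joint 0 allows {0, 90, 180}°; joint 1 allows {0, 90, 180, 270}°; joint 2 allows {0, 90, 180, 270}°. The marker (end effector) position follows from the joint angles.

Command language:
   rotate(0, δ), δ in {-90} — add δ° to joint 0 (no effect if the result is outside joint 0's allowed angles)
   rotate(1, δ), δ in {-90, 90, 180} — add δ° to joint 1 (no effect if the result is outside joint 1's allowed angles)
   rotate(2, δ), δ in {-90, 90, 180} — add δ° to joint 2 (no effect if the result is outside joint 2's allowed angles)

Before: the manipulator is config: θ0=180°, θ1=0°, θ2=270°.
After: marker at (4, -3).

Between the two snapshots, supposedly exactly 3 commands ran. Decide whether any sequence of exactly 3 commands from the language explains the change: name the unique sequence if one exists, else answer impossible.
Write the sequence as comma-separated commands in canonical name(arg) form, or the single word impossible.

start: config: θ0=180°, θ1=0°, θ2=270°
t=1 rotate(0, -90) ⇒ config: θ0=90°, θ1=0°, θ2=270°
t=2 rotate(0, -90) ⇒ config: θ0=0°, θ1=0°, θ2=270°
t=3 rotate(0, -90) ⇒ config: θ0=0°, θ1=0°, θ2=270°
no other 3-command option fits: unique.

rotate(0, -90), rotate(0, -90), rotate(0, -90)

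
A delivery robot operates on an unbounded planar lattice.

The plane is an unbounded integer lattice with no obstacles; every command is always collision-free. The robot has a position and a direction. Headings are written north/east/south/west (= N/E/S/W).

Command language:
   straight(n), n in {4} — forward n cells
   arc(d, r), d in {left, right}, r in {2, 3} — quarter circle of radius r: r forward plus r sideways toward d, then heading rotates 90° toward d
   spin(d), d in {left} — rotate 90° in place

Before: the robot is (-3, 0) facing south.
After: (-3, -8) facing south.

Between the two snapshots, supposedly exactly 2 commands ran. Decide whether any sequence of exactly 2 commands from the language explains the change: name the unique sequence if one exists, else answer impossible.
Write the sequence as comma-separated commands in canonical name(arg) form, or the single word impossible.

key: still facing S at the end — nothing in the sequence rotates
begin: (-3, 0) facing south
[1] after straight(4): (-3, -4) facing south
[2] after straight(4): (-3, -8) facing south
all 36 alternatives checked — unique.

straight(4), straight(4)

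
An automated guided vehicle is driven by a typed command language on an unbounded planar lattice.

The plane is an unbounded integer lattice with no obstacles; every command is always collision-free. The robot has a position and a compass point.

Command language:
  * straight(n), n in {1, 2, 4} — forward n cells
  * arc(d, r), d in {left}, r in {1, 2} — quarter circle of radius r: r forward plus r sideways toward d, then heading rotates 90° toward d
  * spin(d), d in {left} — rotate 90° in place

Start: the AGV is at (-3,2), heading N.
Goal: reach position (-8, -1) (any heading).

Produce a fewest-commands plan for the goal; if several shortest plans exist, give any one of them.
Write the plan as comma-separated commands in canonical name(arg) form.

t0: at (-3,2), heading N
[1] after arc(left, 1): at (-4,3), heading W
[2] after straight(2): at (-6,3), heading W
[3] after arc(left, 2): at (-8,1), heading S
[4] after straight(2): at (-8,-1), heading S
minimal: 4 command(s), checked below 4.

arc(left, 1), straight(2), arc(left, 2), straight(2)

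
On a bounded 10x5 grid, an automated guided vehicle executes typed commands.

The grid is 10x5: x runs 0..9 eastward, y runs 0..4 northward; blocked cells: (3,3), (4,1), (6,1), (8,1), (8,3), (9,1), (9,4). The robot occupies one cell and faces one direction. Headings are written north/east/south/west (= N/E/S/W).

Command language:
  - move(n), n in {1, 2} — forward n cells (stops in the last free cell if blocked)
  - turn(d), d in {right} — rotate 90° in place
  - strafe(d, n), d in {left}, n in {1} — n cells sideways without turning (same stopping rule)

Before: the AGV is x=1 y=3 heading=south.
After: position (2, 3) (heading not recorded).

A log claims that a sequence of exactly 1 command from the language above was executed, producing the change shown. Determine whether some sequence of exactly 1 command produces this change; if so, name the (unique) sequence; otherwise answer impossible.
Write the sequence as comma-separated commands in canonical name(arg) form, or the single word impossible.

strafe(left, 1)

initial: x=1 y=3 heading=south
1. strafe(left, 1) → x=2 y=3 heading=south
all 4 alternatives checked — unique.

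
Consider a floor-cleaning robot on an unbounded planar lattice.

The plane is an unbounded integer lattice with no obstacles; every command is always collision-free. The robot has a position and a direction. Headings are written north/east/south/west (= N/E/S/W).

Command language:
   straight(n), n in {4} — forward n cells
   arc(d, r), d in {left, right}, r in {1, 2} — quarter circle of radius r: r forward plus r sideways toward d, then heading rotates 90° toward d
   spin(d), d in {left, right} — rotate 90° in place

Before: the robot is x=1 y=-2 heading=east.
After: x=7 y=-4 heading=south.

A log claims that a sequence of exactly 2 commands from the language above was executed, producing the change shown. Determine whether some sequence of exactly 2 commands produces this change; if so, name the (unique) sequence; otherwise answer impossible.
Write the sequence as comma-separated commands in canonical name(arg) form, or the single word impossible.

key: position moved to (7,-4) AND the heading swung to S — translation plus rotation needed
from: x=1 y=-2 heading=east
step 1 (straight(4)): x=5 y=-2 heading=east
step 2 (arc(right, 2)): x=7 y=-4 heading=south
uniquely the one of 49 2-step routes that fits.

straight(4), arc(right, 2)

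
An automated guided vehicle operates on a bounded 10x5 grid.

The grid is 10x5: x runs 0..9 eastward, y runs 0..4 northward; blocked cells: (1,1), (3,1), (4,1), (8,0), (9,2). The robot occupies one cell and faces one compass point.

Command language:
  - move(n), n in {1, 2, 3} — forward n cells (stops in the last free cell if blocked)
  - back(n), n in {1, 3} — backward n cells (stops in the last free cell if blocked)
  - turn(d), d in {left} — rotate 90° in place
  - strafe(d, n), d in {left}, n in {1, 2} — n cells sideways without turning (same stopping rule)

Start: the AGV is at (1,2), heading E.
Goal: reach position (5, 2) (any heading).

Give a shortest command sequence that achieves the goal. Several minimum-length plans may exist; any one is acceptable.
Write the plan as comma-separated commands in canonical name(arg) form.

move(3), move(1)

start: at (1,2), heading E
t=1 move(3) ⇒ at (4,2), heading E
t=2 move(1) ⇒ at (5,2), heading E
shorter routes all fall short; 2 is best.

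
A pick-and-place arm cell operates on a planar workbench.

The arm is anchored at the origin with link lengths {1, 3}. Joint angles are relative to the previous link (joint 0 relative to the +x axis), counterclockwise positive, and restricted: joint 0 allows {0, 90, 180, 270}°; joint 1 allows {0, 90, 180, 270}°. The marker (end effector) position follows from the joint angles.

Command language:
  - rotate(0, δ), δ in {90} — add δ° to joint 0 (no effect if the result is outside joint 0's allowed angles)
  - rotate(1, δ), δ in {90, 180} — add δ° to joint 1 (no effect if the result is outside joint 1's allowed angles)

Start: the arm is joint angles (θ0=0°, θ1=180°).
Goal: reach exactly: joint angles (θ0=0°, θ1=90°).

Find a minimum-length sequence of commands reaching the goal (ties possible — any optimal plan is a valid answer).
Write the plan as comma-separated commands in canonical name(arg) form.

start: joint angles (θ0=0°, θ1=180°)
[1] after rotate(1, 90): joint angles (θ0=0°, θ1=270°)
[2] after rotate(1, 180): joint angles (θ0=0°, θ1=90°)
shorter routes all fall short; 2 is best.

rotate(1, 90), rotate(1, 180)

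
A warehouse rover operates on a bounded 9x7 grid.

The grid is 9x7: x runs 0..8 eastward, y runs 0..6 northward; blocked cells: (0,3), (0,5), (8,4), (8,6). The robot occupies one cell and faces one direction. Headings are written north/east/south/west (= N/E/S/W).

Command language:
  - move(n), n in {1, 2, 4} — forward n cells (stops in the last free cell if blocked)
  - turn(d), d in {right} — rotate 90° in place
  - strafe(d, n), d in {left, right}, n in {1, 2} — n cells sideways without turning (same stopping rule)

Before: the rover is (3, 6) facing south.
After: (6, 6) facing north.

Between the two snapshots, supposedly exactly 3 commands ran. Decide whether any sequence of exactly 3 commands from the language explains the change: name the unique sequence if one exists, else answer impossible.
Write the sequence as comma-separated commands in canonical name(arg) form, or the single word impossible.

checked all 3-command options: none fits.

impossible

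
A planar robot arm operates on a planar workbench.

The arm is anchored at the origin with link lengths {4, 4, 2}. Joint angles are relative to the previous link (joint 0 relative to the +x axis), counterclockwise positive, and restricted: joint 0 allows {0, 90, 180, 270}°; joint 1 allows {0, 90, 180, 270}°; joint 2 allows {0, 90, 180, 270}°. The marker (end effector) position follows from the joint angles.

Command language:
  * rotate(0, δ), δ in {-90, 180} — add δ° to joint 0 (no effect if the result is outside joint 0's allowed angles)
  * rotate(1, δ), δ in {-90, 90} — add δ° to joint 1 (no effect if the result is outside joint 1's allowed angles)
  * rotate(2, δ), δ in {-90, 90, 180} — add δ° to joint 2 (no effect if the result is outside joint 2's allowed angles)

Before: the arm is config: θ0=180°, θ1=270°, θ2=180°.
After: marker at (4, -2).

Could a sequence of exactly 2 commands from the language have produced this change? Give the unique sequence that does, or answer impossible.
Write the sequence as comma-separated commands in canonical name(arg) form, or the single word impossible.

rotate(0, -90), rotate(0, -90)

start: config: θ0=180°, θ1=270°, θ2=180°
1. rotate(0, -90) → config: θ0=90°, θ1=270°, θ2=180°
2. rotate(0, -90) → config: θ0=0°, θ1=270°, θ2=180°
no rival 2-sequence matches.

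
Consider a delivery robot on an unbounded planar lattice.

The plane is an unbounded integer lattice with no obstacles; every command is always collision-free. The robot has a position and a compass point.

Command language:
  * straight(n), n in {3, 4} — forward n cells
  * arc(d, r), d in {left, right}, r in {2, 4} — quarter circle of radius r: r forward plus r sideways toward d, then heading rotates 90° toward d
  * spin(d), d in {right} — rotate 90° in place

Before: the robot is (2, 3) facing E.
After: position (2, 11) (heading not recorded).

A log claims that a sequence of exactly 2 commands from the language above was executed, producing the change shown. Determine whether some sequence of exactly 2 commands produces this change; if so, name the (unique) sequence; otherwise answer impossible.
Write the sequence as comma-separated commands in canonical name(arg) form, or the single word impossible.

arc(left, 4), arc(left, 4)

start: (2, 3) facing E
[1] after arc(left, 4): (6, 7) facing N
[2] after arc(left, 4): (2, 11) facing W
no rival 2-sequence matches.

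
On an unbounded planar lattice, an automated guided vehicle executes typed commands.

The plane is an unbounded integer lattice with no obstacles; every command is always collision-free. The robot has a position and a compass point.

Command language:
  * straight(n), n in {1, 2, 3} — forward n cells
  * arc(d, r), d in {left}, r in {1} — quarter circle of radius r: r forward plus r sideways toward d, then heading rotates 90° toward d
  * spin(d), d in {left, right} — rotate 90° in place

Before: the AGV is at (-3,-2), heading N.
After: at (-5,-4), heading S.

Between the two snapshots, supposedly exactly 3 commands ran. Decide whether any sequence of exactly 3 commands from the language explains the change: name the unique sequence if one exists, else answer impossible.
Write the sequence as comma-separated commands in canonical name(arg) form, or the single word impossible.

arc(left, 1), arc(left, 1), straight(2)

key: position moved to (-5,-4) AND the heading swung to S — translation plus rotation needed
t0: at (-3,-2), heading N
step 1 (arc(left, 1)): at (-4,-1), heading W
step 2 (arc(left, 1)): at (-5,-2), heading S
step 3 (straight(2)): at (-5,-4), heading S
uniquely the one of 216 3-step routes that fits.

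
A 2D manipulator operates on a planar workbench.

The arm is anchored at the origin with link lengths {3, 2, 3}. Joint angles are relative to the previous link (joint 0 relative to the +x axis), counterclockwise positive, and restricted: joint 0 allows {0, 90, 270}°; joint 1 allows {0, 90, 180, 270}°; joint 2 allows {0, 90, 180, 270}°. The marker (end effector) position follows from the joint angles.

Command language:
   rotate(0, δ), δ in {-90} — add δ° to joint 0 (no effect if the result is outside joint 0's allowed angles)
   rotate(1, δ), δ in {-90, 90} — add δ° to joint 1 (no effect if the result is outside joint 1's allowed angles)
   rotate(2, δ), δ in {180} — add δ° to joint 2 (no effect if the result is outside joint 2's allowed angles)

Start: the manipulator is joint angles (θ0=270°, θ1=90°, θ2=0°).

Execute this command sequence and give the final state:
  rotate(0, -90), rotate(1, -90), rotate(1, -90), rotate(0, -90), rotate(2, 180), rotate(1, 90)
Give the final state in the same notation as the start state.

t0: joint angles (θ0=270°, θ1=90°, θ2=0°)
t=1 rotate(0, -90) ⇒ joint angles (θ0=270°, θ1=90°, θ2=0°)
t=2 rotate(1, -90) ⇒ joint angles (θ0=270°, θ1=0°, θ2=0°)
t=3 rotate(1, -90) ⇒ joint angles (θ0=270°, θ1=270°, θ2=0°)
t=4 rotate(0, -90) ⇒ joint angles (θ0=270°, θ1=270°, θ2=0°)
t=5 rotate(2, 180) ⇒ joint angles (θ0=270°, θ1=270°, θ2=180°)
t=6 rotate(1, 90) ⇒ joint angles (θ0=270°, θ1=0°, θ2=180°)

joint angles (θ0=270°, θ1=0°, θ2=180°)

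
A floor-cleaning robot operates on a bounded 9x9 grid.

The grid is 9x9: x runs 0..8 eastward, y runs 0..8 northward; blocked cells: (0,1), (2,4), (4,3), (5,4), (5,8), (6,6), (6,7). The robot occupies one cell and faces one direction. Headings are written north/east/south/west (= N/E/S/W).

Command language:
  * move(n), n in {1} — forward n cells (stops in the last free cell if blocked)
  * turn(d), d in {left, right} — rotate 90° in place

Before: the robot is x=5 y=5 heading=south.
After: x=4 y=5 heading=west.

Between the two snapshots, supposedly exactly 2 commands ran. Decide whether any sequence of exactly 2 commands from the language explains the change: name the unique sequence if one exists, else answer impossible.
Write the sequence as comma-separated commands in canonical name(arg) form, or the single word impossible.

turn(right), move(1)

key: running move(1) before turn(right) would end elsewhere — order is forced
t0: x=5 y=5 heading=south
t=1 turn(right) ⇒ x=5 y=5 heading=west
t=2 move(1) ⇒ x=4 y=5 heading=west
no rival 2-sequence matches.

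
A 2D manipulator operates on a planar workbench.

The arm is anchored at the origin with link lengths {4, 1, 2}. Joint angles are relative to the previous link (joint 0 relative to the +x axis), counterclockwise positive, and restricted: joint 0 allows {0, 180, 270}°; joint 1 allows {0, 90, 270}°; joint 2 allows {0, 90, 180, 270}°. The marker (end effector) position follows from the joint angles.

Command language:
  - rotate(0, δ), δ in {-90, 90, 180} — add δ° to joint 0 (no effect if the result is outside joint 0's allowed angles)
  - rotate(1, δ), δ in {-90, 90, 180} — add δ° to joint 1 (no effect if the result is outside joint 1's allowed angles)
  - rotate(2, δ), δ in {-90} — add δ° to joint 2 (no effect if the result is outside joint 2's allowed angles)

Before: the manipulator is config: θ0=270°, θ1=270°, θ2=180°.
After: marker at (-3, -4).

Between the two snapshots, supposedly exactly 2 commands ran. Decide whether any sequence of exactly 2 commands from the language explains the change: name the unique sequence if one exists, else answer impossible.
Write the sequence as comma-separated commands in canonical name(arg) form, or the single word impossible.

rotate(2, -90), rotate(2, -90)

initial: config: θ0=270°, θ1=270°, θ2=180°
t=1 rotate(2, -90) ⇒ config: θ0=270°, θ1=270°, θ2=90°
t=2 rotate(2, -90) ⇒ config: θ0=270°, θ1=270°, θ2=0°
uniquely the one of 49 2-step routes that fits.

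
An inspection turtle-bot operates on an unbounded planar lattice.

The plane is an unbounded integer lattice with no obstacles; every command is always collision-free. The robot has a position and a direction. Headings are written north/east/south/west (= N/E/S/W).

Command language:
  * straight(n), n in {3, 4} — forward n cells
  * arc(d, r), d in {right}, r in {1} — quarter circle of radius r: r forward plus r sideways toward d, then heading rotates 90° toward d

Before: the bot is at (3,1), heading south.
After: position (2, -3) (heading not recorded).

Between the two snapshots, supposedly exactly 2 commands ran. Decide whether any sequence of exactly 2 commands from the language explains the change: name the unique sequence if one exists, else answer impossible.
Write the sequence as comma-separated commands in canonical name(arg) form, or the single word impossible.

key: running arc(right, 1) before straight(3) would end elsewhere — order is forced
initial: at (3,1), heading south
t=1 straight(3) ⇒ at (3,-2), heading south
t=2 arc(right, 1) ⇒ at (2,-3), heading west
no other 2-command option fits: unique.

straight(3), arc(right, 1)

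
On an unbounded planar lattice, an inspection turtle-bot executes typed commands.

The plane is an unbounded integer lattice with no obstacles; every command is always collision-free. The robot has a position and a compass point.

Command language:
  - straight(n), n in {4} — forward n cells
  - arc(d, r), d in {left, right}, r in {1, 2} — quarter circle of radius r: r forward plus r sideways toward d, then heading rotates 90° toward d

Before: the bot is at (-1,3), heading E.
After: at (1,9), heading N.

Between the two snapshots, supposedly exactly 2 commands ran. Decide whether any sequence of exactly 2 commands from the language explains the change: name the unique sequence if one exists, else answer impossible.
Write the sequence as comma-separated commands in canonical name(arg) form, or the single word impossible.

arc(left, 2), straight(4)

key: running straight(4) before arc(left, 2) would end elsewhere — order is forced
t0: at (-1,3), heading E
t=1 arc(left, 2) ⇒ at (1,5), heading N
t=2 straight(4) ⇒ at (1,9), heading N
all 25 alternatives checked — unique.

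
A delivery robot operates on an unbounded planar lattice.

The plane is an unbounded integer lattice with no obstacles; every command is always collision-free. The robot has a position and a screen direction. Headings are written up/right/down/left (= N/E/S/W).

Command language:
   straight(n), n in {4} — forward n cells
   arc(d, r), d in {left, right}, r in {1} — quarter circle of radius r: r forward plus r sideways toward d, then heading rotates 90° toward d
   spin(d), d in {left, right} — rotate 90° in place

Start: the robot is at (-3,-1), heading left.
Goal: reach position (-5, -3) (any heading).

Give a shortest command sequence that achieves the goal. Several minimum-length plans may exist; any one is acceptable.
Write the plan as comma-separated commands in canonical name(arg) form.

initial: at (-3,-1), heading left
[1] after arc(left, 1): at (-4,-2), heading down
[2] after arc(right, 1): at (-5,-3), heading left
nothing shorter than 2 reaches the goal.

arc(left, 1), arc(right, 1)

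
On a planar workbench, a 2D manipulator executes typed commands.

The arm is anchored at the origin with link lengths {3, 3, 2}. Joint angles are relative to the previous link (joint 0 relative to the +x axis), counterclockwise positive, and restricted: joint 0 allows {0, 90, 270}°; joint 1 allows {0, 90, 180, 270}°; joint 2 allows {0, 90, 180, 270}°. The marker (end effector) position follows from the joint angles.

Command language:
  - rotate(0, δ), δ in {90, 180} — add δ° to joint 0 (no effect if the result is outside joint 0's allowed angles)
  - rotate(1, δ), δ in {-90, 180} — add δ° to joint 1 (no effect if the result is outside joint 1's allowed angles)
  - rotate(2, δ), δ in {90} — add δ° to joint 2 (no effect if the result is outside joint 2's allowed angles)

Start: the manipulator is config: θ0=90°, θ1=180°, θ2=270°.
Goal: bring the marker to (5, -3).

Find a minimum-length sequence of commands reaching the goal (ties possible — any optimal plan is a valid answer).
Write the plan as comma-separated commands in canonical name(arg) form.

rotate(2, 90), rotate(0, 180), rotate(1, -90)

from: config: θ0=90°, θ1=180°, θ2=270°
1. rotate(2, 90) → config: θ0=90°, θ1=180°, θ2=0°
2. rotate(0, 180) → config: θ0=270°, θ1=180°, θ2=0°
3. rotate(1, -90) → config: θ0=270°, θ1=90°, θ2=0°
no 2-step plan works, so 3 is optimal.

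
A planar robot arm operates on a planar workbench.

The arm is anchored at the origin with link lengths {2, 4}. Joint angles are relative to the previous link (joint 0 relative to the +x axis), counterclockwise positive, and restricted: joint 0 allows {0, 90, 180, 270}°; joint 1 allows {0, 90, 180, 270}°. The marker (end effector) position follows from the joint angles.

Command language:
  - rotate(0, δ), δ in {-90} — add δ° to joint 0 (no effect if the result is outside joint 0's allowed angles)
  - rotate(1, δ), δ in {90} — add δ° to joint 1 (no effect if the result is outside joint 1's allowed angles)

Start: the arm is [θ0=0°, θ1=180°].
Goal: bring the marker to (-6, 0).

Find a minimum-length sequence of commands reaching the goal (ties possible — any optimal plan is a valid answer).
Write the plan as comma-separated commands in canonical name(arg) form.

from: [θ0=0°, θ1=180°]
1. rotate(0, -90) → [θ0=270°, θ1=180°]
2. rotate(0, -90) → [θ0=180°, θ1=180°]
3. rotate(1, 90) → [θ0=180°, θ1=270°]
4. rotate(1, 90) → [θ0=180°, θ1=0°]
no 3-step plan works, so 4 is optimal.

rotate(0, -90), rotate(0, -90), rotate(1, 90), rotate(1, 90)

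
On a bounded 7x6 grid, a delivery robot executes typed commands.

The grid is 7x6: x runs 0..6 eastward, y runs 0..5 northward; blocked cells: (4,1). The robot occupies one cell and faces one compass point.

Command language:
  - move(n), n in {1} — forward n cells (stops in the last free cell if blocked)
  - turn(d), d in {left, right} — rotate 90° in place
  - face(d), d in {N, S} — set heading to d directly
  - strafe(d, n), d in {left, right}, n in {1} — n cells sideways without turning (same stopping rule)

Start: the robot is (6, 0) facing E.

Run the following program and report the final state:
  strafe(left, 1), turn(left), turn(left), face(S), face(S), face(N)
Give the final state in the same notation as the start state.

(6, 1) facing N

start: (6, 0) facing E
1. strafe(left, 1) → (6, 1) facing E
2. turn(left) → (6, 1) facing N
3. turn(left) → (6, 1) facing W
4. face(S) → (6, 1) facing S
5. face(S) → (6, 1) facing S
6. face(N) → (6, 1) facing N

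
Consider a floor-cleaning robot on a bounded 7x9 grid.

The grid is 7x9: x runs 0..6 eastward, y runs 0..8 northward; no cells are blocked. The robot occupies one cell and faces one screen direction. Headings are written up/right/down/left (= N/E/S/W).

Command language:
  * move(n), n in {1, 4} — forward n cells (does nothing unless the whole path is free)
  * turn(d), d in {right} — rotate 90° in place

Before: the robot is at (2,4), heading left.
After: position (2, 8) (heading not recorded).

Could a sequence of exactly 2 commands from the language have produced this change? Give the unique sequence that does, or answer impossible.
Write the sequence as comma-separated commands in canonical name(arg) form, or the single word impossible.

key: order matters: swapping turn(right) and move(4) lands elsewhere
begin: at (2,4), heading left
[1] after turn(right): at (2,4), heading up
[2] after move(4): at (2,8), heading up
no other 2-command option fits: unique.

turn(right), move(4)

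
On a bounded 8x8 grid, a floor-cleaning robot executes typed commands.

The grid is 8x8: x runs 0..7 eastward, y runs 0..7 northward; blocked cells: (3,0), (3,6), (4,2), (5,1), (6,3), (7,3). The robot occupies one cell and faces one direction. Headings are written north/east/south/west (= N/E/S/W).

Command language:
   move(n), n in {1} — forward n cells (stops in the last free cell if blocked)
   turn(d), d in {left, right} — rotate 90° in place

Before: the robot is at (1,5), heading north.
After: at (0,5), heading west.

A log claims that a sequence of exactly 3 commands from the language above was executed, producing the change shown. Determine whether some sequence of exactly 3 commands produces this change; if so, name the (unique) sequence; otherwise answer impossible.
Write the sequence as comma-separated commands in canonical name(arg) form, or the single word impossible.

turn(left), move(1), move(1)

key: the second move(1) runs into the grid edge before its full distance
t0: at (1,5), heading north
step 1 (turn(left)): at (1,5), heading west
step 2 (move(1)): at (0,5), heading west
step 3 (move(1)): at (0,5), heading west
all 27 alternatives checked — unique.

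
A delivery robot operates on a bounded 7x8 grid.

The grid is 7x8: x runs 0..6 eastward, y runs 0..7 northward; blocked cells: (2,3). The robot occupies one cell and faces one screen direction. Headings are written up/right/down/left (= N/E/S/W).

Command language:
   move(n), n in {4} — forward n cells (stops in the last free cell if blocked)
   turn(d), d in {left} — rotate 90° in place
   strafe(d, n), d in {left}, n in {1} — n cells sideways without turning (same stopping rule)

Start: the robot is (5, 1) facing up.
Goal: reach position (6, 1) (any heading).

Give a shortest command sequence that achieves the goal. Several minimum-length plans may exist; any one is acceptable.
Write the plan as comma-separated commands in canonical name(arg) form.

t0: (5, 1) facing up
t=1 turn(left) ⇒ (5, 1) facing left
t=2 turn(left) ⇒ (5, 1) facing down
t=3 strafe(left, 1) ⇒ (6, 1) facing down
nothing shorter than 3 reaches the goal.

turn(left), turn(left), strafe(left, 1)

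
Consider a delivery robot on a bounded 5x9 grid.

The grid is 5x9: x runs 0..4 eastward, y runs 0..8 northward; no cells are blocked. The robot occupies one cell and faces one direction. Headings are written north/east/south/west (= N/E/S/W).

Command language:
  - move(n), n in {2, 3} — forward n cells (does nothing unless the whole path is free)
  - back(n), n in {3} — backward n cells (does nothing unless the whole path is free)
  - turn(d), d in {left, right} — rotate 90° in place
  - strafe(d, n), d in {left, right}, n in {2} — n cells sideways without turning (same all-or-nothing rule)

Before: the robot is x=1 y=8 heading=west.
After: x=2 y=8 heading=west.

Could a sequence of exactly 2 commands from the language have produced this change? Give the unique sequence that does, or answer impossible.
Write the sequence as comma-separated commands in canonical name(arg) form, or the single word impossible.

back(3), move(2)

key: still facing W at the end — nothing in the sequence rotates
begin: x=1 y=8 heading=west
t=1 back(3) ⇒ x=4 y=8 heading=west
t=2 move(2) ⇒ x=2 y=8 heading=west
all 49 alternatives checked — unique.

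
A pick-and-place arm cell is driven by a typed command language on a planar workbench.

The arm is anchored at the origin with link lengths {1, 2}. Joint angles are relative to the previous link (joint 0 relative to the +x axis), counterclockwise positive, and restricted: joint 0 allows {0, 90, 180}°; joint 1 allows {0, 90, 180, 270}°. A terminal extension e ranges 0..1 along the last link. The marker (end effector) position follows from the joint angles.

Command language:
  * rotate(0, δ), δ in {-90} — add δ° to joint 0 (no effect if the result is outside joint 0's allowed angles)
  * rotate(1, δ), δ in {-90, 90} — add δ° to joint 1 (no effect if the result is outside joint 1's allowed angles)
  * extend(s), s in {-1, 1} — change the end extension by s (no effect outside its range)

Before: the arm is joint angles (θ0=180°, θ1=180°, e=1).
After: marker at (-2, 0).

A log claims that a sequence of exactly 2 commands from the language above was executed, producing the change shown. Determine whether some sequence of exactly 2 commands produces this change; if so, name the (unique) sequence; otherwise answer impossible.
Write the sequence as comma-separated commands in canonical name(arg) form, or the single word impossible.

rotate(0, -90), rotate(0, -90)

t0: joint angles (θ0=180°, θ1=180°, e=1)
step 1 (rotate(0, -90)): joint angles (θ0=90°, θ1=180°, e=1)
step 2 (rotate(0, -90)): joint angles (θ0=0°, θ1=180°, e=1)
all 25 alternatives checked — unique.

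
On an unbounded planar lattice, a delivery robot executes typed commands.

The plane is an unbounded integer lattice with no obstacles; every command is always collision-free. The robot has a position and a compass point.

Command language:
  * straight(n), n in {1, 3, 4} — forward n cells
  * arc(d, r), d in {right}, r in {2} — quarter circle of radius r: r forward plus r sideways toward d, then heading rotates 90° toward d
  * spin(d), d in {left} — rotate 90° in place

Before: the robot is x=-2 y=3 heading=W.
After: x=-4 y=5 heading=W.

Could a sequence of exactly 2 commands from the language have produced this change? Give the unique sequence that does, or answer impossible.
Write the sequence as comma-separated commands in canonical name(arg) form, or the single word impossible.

key: running spin(left) before arc(right, 2) would end elsewhere — order is forced
t0: x=-2 y=3 heading=W
t=1 arc(right, 2) ⇒ x=-4 y=5 heading=N
t=2 spin(left) ⇒ x=-4 y=5 heading=W
no rival 2-sequence matches.

arc(right, 2), spin(left)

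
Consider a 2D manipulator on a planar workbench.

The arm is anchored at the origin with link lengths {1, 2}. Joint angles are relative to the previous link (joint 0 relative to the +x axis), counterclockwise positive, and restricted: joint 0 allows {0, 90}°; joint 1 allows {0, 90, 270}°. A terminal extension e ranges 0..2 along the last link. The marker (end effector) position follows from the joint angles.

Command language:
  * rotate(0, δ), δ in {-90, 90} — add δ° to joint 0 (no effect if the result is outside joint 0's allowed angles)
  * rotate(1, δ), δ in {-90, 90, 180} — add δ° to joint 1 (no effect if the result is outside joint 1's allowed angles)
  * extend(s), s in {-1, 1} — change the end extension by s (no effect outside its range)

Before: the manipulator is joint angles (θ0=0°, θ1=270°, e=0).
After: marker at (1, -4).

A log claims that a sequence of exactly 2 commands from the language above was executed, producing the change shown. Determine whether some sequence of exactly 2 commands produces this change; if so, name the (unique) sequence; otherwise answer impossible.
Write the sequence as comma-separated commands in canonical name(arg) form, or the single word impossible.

extend(1), extend(1)

t0: joint angles (θ0=0°, θ1=270°, e=0)
[1] after extend(1): joint angles (θ0=0°, θ1=270°, e=1)
[2] after extend(1): joint angles (θ0=0°, θ1=270°, e=2)
no other 2-command option fits: unique.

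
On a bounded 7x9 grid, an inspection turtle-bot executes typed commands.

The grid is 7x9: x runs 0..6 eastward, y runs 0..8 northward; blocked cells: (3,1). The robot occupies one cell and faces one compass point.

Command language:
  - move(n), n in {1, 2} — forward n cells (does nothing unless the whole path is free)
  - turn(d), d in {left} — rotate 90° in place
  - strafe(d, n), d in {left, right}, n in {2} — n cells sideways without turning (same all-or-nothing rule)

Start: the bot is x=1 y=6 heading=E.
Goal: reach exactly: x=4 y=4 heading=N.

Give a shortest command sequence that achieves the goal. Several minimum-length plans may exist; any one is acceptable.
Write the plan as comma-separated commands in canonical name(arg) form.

move(2), move(1), strafe(right, 2), turn(left)

initial: x=1 y=6 heading=E
1. move(2) → x=3 y=6 heading=E
2. move(1) → x=4 y=6 heading=E
3. strafe(right, 2) → x=4 y=4 heading=E
4. turn(left) → x=4 y=4 heading=N
shorter routes all fall short; 4 is best.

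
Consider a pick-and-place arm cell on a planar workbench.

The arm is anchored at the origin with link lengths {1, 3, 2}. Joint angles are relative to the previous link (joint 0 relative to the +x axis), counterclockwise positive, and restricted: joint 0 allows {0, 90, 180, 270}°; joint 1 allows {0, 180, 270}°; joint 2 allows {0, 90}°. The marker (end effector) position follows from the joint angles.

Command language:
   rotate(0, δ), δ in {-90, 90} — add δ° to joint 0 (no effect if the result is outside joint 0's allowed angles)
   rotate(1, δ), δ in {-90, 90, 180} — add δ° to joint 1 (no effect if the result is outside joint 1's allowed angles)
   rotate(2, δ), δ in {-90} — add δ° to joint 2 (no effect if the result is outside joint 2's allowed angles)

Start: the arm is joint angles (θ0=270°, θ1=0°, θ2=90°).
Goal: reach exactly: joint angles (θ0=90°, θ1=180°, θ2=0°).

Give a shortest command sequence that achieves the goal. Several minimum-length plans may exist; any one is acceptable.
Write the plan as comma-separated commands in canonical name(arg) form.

rotate(0, 90), rotate(0, 90), rotate(1, 180), rotate(2, -90)

start: joint angles (θ0=270°, θ1=0°, θ2=90°)
[1] after rotate(0, 90): joint angles (θ0=0°, θ1=0°, θ2=90°)
[2] after rotate(0, 90): joint angles (θ0=90°, θ1=0°, θ2=90°)
[3] after rotate(1, 180): joint angles (θ0=90°, θ1=180°, θ2=90°)
[4] after rotate(2, -90): joint angles (θ0=90°, θ1=180°, θ2=0°)
minimal: 4 command(s), checked below 4.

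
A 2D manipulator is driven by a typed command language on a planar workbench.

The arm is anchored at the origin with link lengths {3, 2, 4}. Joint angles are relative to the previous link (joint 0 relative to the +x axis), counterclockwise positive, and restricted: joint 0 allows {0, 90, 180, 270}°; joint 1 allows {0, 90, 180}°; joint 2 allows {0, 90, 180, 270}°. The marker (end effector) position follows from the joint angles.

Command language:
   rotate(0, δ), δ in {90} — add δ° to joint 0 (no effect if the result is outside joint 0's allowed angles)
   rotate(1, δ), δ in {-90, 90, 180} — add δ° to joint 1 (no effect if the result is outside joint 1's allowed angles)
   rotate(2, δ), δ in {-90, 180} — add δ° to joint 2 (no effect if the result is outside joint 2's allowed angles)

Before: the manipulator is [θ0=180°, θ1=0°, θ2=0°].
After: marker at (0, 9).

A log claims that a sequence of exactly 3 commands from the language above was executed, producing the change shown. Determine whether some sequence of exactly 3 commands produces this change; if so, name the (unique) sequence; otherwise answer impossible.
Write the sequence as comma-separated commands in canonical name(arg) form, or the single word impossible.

start: [θ0=180°, θ1=0°, θ2=0°]
step 1 (rotate(0, 90)): [θ0=270°, θ1=0°, θ2=0°]
step 2 (rotate(0, 90)): [θ0=0°, θ1=0°, θ2=0°]
step 3 (rotate(0, 90)): [θ0=90°, θ1=0°, θ2=0°]
uniquely the one of 216 3-step routes that fits.

rotate(0, 90), rotate(0, 90), rotate(0, 90)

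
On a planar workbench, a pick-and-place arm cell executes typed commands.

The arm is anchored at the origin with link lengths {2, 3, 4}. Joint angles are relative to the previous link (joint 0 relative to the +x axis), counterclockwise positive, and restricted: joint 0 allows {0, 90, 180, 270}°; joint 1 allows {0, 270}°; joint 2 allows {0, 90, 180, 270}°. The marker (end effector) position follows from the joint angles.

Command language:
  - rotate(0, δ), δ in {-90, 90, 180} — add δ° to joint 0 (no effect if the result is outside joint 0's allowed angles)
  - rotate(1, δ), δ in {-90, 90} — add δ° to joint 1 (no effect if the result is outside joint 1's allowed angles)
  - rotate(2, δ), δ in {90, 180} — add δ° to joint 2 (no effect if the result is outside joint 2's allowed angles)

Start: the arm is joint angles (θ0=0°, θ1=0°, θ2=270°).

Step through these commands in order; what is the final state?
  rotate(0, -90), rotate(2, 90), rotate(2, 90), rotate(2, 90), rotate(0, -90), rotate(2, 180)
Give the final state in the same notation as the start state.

joint angles (θ0=180°, θ1=0°, θ2=0°)

from: joint angles (θ0=0°, θ1=0°, θ2=270°)
t=1 rotate(0, -90) ⇒ joint angles (θ0=270°, θ1=0°, θ2=270°)
t=2 rotate(2, 90) ⇒ joint angles (θ0=270°, θ1=0°, θ2=0°)
t=3 rotate(2, 90) ⇒ joint angles (θ0=270°, θ1=0°, θ2=90°)
t=4 rotate(2, 90) ⇒ joint angles (θ0=270°, θ1=0°, θ2=180°)
t=5 rotate(0, -90) ⇒ joint angles (θ0=180°, θ1=0°, θ2=180°)
t=6 rotate(2, 180) ⇒ joint angles (θ0=180°, θ1=0°, θ2=0°)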